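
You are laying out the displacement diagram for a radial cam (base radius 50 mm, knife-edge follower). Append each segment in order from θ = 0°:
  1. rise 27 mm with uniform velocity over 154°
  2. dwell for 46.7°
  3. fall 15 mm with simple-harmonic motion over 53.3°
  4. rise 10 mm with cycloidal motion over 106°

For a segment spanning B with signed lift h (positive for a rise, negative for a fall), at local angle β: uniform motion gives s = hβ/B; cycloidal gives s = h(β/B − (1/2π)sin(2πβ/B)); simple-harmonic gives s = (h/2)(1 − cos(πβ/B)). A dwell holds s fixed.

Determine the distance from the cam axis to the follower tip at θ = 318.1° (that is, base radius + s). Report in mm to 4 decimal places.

seg 1 [0°–154°] uniform, h=27: full span → s += 27 → s = 27.0000
seg 2 [154°–200.7°] dwell: s stays 27.0000
seg 3 [200.7°–254°] simple-harmonic, h=-15: full span → s += -15 → s = 12.0000
seg 4 [254°–360°] cycloidal, h=10: θ=318.1° here. β=64.1, B=106. 10·(0.6047 − sin(2π·0.6047)/(2π)) = 7.0204 → s = 19.0204
radial distance = base radius + s = 50 + 19.0204 = 69.0204

69.0204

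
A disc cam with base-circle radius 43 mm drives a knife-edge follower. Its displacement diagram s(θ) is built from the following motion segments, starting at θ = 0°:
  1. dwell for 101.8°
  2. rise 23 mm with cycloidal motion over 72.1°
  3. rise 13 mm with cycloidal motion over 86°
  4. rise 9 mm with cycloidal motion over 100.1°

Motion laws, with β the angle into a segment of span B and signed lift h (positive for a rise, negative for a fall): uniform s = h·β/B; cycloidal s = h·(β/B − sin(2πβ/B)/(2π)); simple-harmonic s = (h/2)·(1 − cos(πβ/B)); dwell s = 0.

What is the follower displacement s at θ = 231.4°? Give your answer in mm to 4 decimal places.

seg 1 [0°–101.8°] dwell: s stays 0.0000
seg 2 [101.8°–173.9°] cycloidal, h=23: full span → s += 23 → s = 23.0000
seg 3 [173.9°–259.9°] cycloidal, h=13: θ=231.4° here. β=57.5, B=86. 13·(0.6686 − sin(2π·0.6686)/(2π)) = 10.4961 → s = 33.4961

33.4961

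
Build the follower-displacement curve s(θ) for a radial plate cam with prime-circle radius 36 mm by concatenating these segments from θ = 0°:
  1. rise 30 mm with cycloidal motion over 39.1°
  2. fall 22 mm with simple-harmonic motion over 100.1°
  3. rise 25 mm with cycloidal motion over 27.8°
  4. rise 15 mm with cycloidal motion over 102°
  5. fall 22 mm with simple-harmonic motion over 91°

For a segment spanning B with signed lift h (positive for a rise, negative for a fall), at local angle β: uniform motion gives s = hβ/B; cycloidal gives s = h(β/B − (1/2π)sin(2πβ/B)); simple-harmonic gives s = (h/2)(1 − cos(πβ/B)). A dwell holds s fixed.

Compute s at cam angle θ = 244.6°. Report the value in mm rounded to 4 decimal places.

seg 1 [0°–39.1°] cycloidal, h=30: full span → s += 30 → s = 30.0000
seg 2 [39.1°–139.2°] simple-harmonic, h=-22: full span → s += -22 → s = 8.0000
seg 3 [139.2°–167°] cycloidal, h=25: full span → s += 25 → s = 33.0000
seg 4 [167°–269°] cycloidal, h=15: θ=244.6° here. β=77.6, B=102. 15·(0.7608 − sin(2π·0.7608)/(2π)) = 13.7936 → s = 46.7936

46.7936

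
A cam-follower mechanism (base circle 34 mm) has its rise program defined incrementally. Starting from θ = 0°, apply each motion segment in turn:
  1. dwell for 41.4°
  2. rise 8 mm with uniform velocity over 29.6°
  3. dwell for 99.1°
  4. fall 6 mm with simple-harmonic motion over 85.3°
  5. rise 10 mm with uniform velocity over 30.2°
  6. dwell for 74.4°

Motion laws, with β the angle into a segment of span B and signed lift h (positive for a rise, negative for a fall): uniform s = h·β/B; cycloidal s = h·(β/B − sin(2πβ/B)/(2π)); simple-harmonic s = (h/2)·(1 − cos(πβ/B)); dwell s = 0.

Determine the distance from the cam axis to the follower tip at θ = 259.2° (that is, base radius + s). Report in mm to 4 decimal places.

seg 1 [0°–41.4°] dwell: s stays 0.0000
seg 2 [41.4°–71°] uniform, h=8: full span → s += 8 → s = 8.0000
seg 3 [71°–170.1°] dwell: s stays 8.0000
seg 4 [170.1°–255.4°] simple-harmonic, h=-6: full span → s += -6 → s = 2.0000
seg 5 [255.4°–285.6°] uniform, h=10: θ=259.2° here. β=3.8, B=30.2. 10·3.8/30.2 = 1.2583 → s = 3.2583
radial distance = base radius + s = 34 + 3.2583 = 37.2583

37.2583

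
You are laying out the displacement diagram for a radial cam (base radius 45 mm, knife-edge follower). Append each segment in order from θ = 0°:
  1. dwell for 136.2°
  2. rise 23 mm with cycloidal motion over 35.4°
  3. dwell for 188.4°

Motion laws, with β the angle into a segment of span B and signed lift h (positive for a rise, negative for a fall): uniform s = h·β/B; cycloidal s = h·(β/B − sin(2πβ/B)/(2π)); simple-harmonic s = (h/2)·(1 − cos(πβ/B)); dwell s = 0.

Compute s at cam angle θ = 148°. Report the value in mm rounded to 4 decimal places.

seg 1 [0°–136.2°] dwell: s stays 0.0000
seg 2 [136.2°–171.6°] cycloidal, h=23: θ=148° here. β=11.8, B=35.4. 23·(0.3333 − sin(2π·0.3333)/(2π)) = 4.4965 → s = 4.4965

4.4965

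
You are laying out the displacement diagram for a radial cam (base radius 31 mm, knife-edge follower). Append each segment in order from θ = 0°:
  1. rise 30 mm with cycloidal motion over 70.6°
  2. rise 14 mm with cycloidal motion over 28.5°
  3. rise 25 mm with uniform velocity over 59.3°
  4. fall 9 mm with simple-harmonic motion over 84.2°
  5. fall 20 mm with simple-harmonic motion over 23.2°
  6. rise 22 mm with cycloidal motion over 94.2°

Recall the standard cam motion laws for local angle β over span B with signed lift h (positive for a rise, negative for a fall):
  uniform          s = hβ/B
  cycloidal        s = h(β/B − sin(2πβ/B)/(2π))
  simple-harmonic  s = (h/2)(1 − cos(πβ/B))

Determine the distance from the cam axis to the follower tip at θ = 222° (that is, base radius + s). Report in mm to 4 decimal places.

seg 1 [0°–70.6°] cycloidal, h=30: full span → s += 30 → s = 30.0000
seg 2 [70.6°–99.1°] cycloidal, h=14: full span → s += 14 → s = 44.0000
seg 3 [99.1°–158.4°] uniform, h=25: full span → s += 25 → s = 69.0000
seg 4 [158.4°–242.6°] simple-harmonic, h=-9: θ=222° here. β=63.6, B=84.2. -9/2·(1 − cos(π·0.7553)) = -7.7350 → s = 61.2650
radial distance = base radius + s = 31 + 61.2650 = 92.2650

92.2650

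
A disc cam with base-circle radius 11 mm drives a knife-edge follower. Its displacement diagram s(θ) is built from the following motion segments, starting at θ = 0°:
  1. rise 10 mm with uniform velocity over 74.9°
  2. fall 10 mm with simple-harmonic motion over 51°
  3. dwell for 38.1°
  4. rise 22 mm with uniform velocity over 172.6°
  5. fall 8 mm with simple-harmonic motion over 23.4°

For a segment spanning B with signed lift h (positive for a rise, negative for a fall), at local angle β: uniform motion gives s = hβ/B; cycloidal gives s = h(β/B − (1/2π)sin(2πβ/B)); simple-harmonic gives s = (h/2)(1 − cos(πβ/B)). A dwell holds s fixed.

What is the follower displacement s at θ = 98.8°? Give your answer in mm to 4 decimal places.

seg 1 [0°–74.9°] uniform, h=10: full span → s += 10 → s = 10.0000
seg 2 [74.9°–125.9°] simple-harmonic, h=-10: θ=98.8° here. β=23.9, B=51. -10/2·(1 − cos(π·0.4686)) = -4.5080 → s = 5.4920

5.4920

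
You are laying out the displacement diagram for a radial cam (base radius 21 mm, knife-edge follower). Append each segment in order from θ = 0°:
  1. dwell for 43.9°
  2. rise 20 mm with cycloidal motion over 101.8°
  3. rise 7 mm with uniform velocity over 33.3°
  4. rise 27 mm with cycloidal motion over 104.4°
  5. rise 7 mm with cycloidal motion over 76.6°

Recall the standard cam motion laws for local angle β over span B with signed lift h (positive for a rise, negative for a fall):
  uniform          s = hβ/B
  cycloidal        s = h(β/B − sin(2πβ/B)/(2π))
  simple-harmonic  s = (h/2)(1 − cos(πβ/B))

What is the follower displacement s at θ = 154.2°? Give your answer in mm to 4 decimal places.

seg 1 [0°–43.9°] dwell: s stays 0.0000
seg 2 [43.9°–145.7°] cycloidal, h=20: full span → s += 20 → s = 20.0000
seg 3 [145.7°–179°] uniform, h=7: θ=154.2° here. β=8.5, B=33.3. 7·8.5/33.3 = 1.7868 → s = 21.7868

21.7868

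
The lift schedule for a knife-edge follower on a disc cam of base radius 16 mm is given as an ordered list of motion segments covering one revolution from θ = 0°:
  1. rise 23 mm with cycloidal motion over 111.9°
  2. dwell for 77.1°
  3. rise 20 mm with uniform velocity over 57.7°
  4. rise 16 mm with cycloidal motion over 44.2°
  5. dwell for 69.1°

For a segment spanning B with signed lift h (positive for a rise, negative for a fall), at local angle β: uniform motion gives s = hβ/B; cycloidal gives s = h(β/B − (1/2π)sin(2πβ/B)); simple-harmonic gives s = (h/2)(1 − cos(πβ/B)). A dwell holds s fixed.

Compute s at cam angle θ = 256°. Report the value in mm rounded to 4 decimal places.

seg 1 [0°–111.9°] cycloidal, h=23: full span → s += 23 → s = 23.0000
seg 2 [111.9°–189°] dwell: s stays 23.0000
seg 3 [189°–246.7°] uniform, h=20: full span → s += 20 → s = 43.0000
seg 4 [246.7°–290.9°] cycloidal, h=16: θ=256° here. β=9.3, B=44.2. 16·(0.2104 − sin(2π·0.2104)/(2π)) = 0.8984 → s = 43.8984

43.8984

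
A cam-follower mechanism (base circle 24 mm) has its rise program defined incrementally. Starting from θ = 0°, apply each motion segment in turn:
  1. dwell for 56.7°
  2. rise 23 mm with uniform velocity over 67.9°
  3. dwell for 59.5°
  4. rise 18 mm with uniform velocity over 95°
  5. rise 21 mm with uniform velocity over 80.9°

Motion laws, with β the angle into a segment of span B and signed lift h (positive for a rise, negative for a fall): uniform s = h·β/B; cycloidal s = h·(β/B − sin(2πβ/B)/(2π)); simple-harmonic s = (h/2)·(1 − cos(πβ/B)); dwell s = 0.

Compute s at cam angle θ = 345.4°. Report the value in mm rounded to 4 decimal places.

seg 1 [0°–56.7°] dwell: s stays 0.0000
seg 2 [56.7°–124.6°] uniform, h=23: full span → s += 23 → s = 23.0000
seg 3 [124.6°–184.1°] dwell: s stays 23.0000
seg 4 [184.1°–279.1°] uniform, h=18: full span → s += 18 → s = 41.0000
seg 5 [279.1°–360°] uniform, h=21: θ=345.4° here. β=66.3, B=80.9. 21·66.3/80.9 = 17.2101 → s = 58.2101

58.2101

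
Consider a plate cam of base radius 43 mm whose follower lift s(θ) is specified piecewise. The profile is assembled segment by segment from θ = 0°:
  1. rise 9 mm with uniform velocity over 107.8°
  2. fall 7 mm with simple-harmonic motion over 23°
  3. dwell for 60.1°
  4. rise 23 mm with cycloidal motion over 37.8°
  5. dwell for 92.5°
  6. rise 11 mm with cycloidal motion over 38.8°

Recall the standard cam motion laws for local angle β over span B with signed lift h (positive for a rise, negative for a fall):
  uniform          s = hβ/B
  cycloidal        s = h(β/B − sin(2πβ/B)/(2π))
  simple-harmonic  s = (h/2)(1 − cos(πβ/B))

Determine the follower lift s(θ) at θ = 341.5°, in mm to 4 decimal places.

seg 1 [0°–107.8°] uniform, h=9: full span → s += 9 → s = 9.0000
seg 2 [107.8°–130.8°] simple-harmonic, h=-7: full span → s += -7 → s = 2.0000
seg 3 [130.8°–190.9°] dwell: s stays 2.0000
seg 4 [190.9°–228.7°] cycloidal, h=23: full span → s += 23 → s = 25.0000
seg 5 [228.7°–321.2°] dwell: s stays 25.0000
seg 6 [321.2°–360°] cycloidal, h=11: θ=341.5° here. β=20.3, B=38.8. 11·(0.5232 − sin(2π·0.5232)/(2π)) = 6.0094 → s = 31.0094

31.0094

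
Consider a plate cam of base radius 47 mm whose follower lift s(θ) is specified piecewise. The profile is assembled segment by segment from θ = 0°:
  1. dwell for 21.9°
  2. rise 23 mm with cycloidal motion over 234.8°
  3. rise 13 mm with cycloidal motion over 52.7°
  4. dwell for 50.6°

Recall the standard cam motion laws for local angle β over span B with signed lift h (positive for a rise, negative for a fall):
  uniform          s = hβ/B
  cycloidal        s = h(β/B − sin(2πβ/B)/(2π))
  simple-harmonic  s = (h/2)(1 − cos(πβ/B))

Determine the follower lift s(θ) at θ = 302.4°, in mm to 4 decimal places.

seg 1 [0°–21.9°] dwell: s stays 0.0000
seg 2 [21.9°–256.7°] cycloidal, h=23: full span → s += 23 → s = 23.0000
seg 3 [256.7°–309.4°] cycloidal, h=13: θ=302.4° here. β=45.7, B=52.7. 13·(0.8672 − sin(2π·0.8672)/(2π)) = 12.8064 → s = 35.8064

35.8064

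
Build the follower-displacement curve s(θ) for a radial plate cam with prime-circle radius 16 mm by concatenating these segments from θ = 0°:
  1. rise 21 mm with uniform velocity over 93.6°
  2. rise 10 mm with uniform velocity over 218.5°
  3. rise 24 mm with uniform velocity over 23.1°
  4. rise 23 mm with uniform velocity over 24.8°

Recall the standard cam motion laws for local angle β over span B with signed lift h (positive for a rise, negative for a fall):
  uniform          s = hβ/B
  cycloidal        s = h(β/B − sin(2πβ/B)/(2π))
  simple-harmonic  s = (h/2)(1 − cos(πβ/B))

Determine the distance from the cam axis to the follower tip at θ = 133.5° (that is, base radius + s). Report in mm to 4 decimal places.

seg 1 [0°–93.6°] uniform, h=21: full span → s += 21 → s = 21.0000
seg 2 [93.6°–312.1°] uniform, h=10: θ=133.5° here. β=39.9, B=218.5. 10·39.9/218.5 = 1.8261 → s = 22.8261
radial distance = base radius + s = 16 + 22.8261 = 38.8261

38.8261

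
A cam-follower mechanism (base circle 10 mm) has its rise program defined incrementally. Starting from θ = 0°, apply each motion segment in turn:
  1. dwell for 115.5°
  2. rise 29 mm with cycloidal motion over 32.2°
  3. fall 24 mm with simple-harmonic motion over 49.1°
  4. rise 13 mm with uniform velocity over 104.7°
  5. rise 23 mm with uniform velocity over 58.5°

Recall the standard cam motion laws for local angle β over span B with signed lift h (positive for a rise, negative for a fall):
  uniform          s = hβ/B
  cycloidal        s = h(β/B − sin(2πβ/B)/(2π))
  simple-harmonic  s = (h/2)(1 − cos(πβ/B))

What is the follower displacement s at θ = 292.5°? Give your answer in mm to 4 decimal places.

seg 1 [0°–115.5°] dwell: s stays 0.0000
seg 2 [115.5°–147.7°] cycloidal, h=29: full span → s += 29 → s = 29.0000
seg 3 [147.7°–196.8°] simple-harmonic, h=-24: full span → s += -24 → s = 5.0000
seg 4 [196.8°–301.5°] uniform, h=13: θ=292.5° here. β=95.7, B=104.7. 13·95.7/104.7 = 11.8825 → s = 16.8825

16.8825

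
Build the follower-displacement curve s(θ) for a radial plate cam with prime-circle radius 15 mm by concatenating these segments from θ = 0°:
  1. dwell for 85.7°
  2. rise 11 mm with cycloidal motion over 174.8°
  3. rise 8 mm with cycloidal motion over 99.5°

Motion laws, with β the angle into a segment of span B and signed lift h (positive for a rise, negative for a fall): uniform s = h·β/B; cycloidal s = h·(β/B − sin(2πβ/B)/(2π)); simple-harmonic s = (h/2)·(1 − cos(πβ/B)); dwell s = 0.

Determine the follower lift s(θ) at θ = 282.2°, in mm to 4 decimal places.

seg 1 [0°–85.7°] dwell: s stays 0.0000
seg 2 [85.7°–260.5°] cycloidal, h=11: full span → s += 11 → s = 11.0000
seg 3 [260.5°–360°] cycloidal, h=8: θ=282.2° here. β=21.7, B=99.5. 8·(0.2181 − sin(2π·0.2181)/(2π)) = 0.4970 → s = 11.4970

11.4970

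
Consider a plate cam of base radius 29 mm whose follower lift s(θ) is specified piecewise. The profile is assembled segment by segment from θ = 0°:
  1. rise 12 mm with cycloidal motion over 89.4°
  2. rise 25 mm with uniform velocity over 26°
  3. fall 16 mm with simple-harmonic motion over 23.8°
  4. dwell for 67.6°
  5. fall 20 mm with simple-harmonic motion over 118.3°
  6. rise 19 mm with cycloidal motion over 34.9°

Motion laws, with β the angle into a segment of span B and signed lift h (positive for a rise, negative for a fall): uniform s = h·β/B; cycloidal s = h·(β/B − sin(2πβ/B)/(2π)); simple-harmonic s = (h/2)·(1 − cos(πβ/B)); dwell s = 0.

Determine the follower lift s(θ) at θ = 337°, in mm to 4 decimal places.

seg 1 [0°–89.4°] cycloidal, h=12: full span → s += 12 → s = 12.0000
seg 2 [89.4°–115.4°] uniform, h=25: full span → s += 25 → s = 37.0000
seg 3 [115.4°–139.2°] simple-harmonic, h=-16: full span → s += -16 → s = 21.0000
seg 4 [139.2°–206.8°] dwell: s stays 21.0000
seg 5 [206.8°–325.1°] simple-harmonic, h=-20: full span → s += -20 → s = 1.0000
seg 6 [325.1°–360°] cycloidal, h=19: θ=337° here. β=11.9, B=34.9. 19·(0.3410 − sin(2π·0.3410)/(2π)) = 3.9353 → s = 4.9353

4.9353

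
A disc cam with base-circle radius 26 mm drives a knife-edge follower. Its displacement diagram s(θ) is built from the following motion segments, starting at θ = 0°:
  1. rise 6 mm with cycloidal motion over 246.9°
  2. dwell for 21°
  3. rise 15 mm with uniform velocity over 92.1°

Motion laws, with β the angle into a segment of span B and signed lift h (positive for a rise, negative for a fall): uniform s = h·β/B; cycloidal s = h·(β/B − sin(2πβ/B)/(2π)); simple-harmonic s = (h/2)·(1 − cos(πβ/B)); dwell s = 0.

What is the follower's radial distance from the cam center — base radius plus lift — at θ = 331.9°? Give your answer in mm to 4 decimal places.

seg 1 [0°–246.9°] cycloidal, h=6: full span → s += 6 → s = 6.0000
seg 2 [246.9°–267.9°] dwell: s stays 6.0000
seg 3 [267.9°–360°] uniform, h=15: θ=331.9° here. β=64, B=92.1. 15·64/92.1 = 10.4235 → s = 16.4235
radial distance = base radius + s = 26 + 16.4235 = 42.4235

42.4235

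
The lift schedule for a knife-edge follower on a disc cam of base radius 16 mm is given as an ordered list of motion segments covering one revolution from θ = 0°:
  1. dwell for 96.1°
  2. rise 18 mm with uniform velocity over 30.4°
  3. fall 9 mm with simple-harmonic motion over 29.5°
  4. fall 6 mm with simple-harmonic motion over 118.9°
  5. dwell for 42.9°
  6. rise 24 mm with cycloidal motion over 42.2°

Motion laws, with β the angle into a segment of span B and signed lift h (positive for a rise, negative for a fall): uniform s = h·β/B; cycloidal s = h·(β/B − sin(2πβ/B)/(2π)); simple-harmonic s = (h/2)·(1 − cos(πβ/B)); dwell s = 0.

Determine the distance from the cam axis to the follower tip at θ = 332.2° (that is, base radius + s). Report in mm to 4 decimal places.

seg 1 [0°–96.1°] dwell: s stays 0.0000
seg 2 [96.1°–126.5°] uniform, h=18: full span → s += 18 → s = 18.0000
seg 3 [126.5°–156°] simple-harmonic, h=-9: full span → s += -9 → s = 9.0000
seg 4 [156°–274.9°] simple-harmonic, h=-6: full span → s += -6 → s = 3.0000
seg 5 [274.9°–317.8°] dwell: s stays 3.0000
seg 6 [317.8°–360°] cycloidal, h=24: θ=332.2° here. β=14.4, B=42.2. 24·(0.3412 − sin(2π·0.3412)/(2π)) = 4.9804 → s = 7.9804
radial distance = base radius + s = 16 + 7.9804 = 23.9804

23.9804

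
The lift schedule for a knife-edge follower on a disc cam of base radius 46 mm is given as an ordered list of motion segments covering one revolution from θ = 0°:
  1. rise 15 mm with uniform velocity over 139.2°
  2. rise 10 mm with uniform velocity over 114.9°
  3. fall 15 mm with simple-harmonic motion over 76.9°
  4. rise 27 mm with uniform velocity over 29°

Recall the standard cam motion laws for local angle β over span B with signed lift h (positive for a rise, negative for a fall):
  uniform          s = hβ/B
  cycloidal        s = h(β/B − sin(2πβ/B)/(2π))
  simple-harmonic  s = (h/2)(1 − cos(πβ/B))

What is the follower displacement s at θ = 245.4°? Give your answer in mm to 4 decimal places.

seg 1 [0°–139.2°] uniform, h=15: full span → s += 15 → s = 15.0000
seg 2 [139.2°–254.1°] uniform, h=10: θ=245.4° here. β=106.2, B=114.9. 10·106.2/114.9 = 9.2428 → s = 24.2428

24.2428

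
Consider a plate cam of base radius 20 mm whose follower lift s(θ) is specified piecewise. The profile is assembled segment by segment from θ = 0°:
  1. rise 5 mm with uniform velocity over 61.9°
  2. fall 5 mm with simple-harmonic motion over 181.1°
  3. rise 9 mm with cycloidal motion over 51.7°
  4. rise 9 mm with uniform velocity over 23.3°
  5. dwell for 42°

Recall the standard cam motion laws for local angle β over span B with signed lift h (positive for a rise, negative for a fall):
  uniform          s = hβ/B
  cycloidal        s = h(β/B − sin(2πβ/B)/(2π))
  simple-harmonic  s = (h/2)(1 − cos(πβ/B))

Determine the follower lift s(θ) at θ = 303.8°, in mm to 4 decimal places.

seg 1 [0°–61.9°] uniform, h=5: full span → s += 5 → s = 5.0000
seg 2 [61.9°–243°] simple-harmonic, h=-5: full span → s += -5 → s = 0.0000
seg 3 [243°–294.7°] cycloidal, h=9: full span → s += 9 → s = 9.0000
seg 4 [294.7°–318°] uniform, h=9: θ=303.8° here. β=9.1, B=23.3. 9·9.1/23.3 = 3.5150 → s = 12.5150

12.5150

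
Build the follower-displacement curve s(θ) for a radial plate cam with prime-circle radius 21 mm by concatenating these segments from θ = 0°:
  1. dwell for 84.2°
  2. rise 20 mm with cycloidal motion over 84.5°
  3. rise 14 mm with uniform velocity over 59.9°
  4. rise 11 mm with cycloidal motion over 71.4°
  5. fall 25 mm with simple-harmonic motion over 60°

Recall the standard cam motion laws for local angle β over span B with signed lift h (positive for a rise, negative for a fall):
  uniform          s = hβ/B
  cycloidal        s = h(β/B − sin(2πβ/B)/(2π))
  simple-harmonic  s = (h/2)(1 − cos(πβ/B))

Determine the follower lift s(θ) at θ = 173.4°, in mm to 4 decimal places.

seg 1 [0°–84.2°] dwell: s stays 0.0000
seg 2 [84.2°–168.7°] cycloidal, h=20: full span → s += 20 → s = 20.0000
seg 3 [168.7°–228.6°] uniform, h=14: θ=173.4° here. β=4.7, B=59.9. 14·4.7/59.9 = 1.0985 → s = 21.0985

21.0985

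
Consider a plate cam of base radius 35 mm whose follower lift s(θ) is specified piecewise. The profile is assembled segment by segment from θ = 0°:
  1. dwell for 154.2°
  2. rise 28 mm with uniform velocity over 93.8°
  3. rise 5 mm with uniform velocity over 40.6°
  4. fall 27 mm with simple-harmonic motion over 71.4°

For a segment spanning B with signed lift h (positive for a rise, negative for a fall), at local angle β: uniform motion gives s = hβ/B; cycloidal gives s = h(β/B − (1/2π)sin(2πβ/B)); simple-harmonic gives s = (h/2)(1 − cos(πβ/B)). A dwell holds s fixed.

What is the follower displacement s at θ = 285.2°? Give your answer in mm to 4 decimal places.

seg 1 [0°–154.2°] dwell: s stays 0.0000
seg 2 [154.2°–248°] uniform, h=28: full span → s += 28 → s = 28.0000
seg 3 [248°–288.6°] uniform, h=5: θ=285.2° here. β=37.2, B=40.6. 5·37.2/40.6 = 4.5813 → s = 32.5813

32.5813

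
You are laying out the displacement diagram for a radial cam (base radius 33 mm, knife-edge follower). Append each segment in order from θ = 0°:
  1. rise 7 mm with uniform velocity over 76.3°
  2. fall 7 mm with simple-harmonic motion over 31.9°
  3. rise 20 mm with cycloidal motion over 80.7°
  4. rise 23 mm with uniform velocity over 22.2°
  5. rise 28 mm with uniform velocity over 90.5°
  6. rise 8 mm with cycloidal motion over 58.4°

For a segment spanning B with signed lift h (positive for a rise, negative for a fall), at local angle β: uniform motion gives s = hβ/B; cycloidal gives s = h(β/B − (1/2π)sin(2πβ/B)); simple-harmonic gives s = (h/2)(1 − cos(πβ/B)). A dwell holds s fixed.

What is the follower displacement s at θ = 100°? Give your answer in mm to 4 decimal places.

seg 1 [0°–76.3°] uniform, h=7: full span → s += 7 → s = 7.0000
seg 2 [76.3°–108.2°] simple-harmonic, h=-7: θ=100° here. β=23.7, B=31.9. -7/2·(1 − cos(π·0.7429)) = -5.9194 → s = 1.0806

1.0806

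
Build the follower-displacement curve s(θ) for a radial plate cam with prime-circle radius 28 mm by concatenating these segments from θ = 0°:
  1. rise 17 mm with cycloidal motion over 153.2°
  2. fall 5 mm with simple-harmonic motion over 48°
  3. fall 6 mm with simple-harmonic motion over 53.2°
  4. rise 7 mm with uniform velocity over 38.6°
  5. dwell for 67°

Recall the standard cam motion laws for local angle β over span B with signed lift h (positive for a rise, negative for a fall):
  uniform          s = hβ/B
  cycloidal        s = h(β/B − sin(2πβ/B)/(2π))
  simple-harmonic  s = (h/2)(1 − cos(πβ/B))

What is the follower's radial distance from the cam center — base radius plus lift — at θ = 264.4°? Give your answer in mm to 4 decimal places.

seg 1 [0°–153.2°] cycloidal, h=17: full span → s += 17 → s = 17.0000
seg 2 [153.2°–201.2°] simple-harmonic, h=-5: full span → s += -5 → s = 12.0000
seg 3 [201.2°–254.4°] simple-harmonic, h=-6: full span → s += -6 → s = 6.0000
seg 4 [254.4°–293°] uniform, h=7: θ=264.4° here. β=10, B=38.6. 7·10/38.6 = 1.8135 → s = 7.8135
radial distance = base radius + s = 28 + 7.8135 = 35.8135

35.8135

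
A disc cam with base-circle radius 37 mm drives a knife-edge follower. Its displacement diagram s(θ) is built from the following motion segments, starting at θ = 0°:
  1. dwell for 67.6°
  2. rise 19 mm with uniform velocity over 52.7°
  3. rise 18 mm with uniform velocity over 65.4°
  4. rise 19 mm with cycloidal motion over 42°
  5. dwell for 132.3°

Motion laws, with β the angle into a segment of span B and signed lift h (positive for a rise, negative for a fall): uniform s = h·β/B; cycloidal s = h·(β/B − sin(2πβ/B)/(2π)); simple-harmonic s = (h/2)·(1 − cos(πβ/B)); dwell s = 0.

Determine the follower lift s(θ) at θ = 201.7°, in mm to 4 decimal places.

seg 1 [0°–67.6°] dwell: s stays 0.0000
seg 2 [67.6°–120.3°] uniform, h=19: full span → s += 19 → s = 19.0000
seg 3 [120.3°–185.7°] uniform, h=18: full span → s += 18 → s = 37.0000
seg 4 [185.7°–227.7°] cycloidal, h=19: θ=201.7° here. β=16, B=42. 19·(0.3810 − sin(2π·0.3810)/(2π)) = 5.1813 → s = 42.1813

42.1813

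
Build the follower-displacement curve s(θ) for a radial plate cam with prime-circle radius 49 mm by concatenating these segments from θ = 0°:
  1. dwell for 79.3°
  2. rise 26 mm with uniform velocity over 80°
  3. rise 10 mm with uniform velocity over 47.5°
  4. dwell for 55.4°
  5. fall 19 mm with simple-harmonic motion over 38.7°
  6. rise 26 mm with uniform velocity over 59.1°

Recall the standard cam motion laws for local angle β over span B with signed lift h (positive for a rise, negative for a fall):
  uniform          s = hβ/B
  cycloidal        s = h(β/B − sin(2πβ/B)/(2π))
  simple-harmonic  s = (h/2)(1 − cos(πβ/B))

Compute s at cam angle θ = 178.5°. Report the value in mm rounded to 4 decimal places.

seg 1 [0°–79.3°] dwell: s stays 0.0000
seg 2 [79.3°–159.3°] uniform, h=26: full span → s += 26 → s = 26.0000
seg 3 [159.3°–206.8°] uniform, h=10: θ=178.5° here. β=19.2, B=47.5. 10·19.2/47.5 = 4.0421 → s = 30.0421

30.0421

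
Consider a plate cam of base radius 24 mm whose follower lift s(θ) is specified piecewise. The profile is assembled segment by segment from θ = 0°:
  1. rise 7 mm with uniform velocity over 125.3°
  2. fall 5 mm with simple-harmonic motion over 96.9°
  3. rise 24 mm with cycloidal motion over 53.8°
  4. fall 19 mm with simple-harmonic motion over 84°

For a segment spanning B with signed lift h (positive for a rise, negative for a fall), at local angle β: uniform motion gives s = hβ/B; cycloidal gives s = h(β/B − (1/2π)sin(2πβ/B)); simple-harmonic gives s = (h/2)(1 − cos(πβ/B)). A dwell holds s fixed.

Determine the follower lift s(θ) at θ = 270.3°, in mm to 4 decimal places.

seg 1 [0°–125.3°] uniform, h=7: full span → s += 7 → s = 7.0000
seg 2 [125.3°–222.2°] simple-harmonic, h=-5: full span → s += -5 → s = 2.0000
seg 3 [222.2°–276°] cycloidal, h=24: θ=270.3° here. β=48.1, B=53.8. 24·(0.8941 − sin(2π·0.8941)/(2π)) = 23.8163 → s = 25.8163

25.8163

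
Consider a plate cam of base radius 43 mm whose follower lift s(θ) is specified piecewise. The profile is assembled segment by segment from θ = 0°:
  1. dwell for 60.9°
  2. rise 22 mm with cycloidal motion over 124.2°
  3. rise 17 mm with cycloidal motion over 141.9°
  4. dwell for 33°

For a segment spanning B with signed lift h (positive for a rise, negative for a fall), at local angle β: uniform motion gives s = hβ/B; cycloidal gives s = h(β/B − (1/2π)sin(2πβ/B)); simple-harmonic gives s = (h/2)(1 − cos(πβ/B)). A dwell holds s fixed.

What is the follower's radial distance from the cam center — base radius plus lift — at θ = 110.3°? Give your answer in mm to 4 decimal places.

seg 1 [0°–60.9°] dwell: s stays 0.0000
seg 2 [60.9°–185.1°] cycloidal, h=22: θ=110.3° here. β=49.4, B=124.2. 22·(0.3977 − sin(2π·0.3977)/(2π)) = 6.6524 → s = 6.6524
radial distance = base radius + s = 43 + 6.6524 = 49.6524

49.6524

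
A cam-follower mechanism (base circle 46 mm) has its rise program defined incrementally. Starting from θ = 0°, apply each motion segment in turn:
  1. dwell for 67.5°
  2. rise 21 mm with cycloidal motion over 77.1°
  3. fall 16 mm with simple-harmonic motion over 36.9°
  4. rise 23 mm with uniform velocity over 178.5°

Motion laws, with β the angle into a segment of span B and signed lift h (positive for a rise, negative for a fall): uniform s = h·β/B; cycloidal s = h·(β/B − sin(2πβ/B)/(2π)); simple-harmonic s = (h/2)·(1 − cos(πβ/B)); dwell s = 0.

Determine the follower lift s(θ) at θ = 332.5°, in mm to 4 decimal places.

seg 1 [0°–67.5°] dwell: s stays 0.0000
seg 2 [67.5°–144.6°] cycloidal, h=21: full span → s += 21 → s = 21.0000
seg 3 [144.6°–181.5°] simple-harmonic, h=-16: full span → s += -16 → s = 5.0000
seg 4 [181.5°–360°] uniform, h=23: θ=332.5° here. β=151, B=178.5. 23·151/178.5 = 19.4566 → s = 24.4566

24.4566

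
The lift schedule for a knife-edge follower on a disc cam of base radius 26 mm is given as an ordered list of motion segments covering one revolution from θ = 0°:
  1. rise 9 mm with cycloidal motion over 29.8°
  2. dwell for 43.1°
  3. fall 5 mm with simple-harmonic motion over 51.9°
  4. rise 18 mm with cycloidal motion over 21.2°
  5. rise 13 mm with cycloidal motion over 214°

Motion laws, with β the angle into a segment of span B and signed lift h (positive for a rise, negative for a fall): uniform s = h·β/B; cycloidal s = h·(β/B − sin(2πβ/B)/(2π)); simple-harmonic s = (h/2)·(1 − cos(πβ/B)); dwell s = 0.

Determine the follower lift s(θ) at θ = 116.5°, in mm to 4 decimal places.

seg 1 [0°–29.8°] cycloidal, h=9: full span → s += 9 → s = 9.0000
seg 2 [29.8°–72.9°] dwell: s stays 9.0000
seg 3 [72.9°–124.8°] simple-harmonic, h=-5: θ=116.5° here. β=43.6, B=51.9. -5/2·(1 − cos(π·0.8401)) = -4.6911 → s = 4.3089

4.3089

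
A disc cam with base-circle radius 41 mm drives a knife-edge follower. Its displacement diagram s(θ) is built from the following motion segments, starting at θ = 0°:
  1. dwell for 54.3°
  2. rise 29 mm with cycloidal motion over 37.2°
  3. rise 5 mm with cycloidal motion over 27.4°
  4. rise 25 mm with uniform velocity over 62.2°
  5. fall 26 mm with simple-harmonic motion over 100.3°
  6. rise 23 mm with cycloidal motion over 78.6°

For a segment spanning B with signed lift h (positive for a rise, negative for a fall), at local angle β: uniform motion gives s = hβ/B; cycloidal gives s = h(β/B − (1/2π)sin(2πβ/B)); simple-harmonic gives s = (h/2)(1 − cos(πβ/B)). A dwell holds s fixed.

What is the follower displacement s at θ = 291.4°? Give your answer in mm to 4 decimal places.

seg 1 [0°–54.3°] dwell: s stays 0.0000
seg 2 [54.3°–91.5°] cycloidal, h=29: full span → s += 29 → s = 29.0000
seg 3 [91.5°–118.9°] cycloidal, h=5: full span → s += 5 → s = 34.0000
seg 4 [118.9°–181.1°] uniform, h=25: full span → s += 25 → s = 59.0000
seg 5 [181.1°–281.4°] simple-harmonic, h=-26: full span → s += -26 → s = 33.0000
seg 6 [281.4°–360°] cycloidal, h=23: θ=291.4° here. β=10, B=78.6. 23·(0.1272 − sin(2π·0.1272)/(2π)) = 0.3018 → s = 33.3018

33.3018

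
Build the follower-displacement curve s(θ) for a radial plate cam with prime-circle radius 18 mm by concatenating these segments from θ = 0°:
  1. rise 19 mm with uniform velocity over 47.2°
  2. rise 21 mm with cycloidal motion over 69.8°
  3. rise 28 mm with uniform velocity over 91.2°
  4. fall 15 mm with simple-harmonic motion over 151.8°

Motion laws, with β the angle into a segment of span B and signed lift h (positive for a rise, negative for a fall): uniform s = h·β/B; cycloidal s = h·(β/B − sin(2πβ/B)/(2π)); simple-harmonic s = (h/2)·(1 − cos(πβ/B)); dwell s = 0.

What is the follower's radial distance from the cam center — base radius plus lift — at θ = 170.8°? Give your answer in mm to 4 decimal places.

seg 1 [0°–47.2°] uniform, h=19: full span → s += 19 → s = 19.0000
seg 2 [47.2°–117°] cycloidal, h=21: full span → s += 21 → s = 40.0000
seg 3 [117°–208.2°] uniform, h=28: θ=170.8° here. β=53.8, B=91.2. 28·53.8/91.2 = 16.5175 → s = 56.5175
radial distance = base radius + s = 18 + 56.5175 = 74.5175

74.5175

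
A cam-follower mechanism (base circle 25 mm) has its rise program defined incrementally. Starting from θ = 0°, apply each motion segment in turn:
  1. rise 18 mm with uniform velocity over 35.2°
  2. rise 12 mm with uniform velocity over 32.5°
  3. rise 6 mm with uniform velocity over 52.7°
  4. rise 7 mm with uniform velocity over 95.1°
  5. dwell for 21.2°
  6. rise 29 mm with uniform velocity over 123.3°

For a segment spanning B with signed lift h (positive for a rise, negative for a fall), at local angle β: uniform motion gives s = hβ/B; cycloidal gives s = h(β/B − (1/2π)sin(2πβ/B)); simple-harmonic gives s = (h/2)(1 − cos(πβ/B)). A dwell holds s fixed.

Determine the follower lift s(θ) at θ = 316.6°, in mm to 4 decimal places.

seg 1 [0°–35.2°] uniform, h=18: full span → s += 18 → s = 18.0000
seg 2 [35.2°–67.7°] uniform, h=12: full span → s += 12 → s = 30.0000
seg 3 [67.7°–120.4°] uniform, h=6: full span → s += 6 → s = 36.0000
seg 4 [120.4°–215.5°] uniform, h=7: full span → s += 7 → s = 43.0000
seg 5 [215.5°–236.7°] dwell: s stays 43.0000
seg 6 [236.7°–360°] uniform, h=29: θ=316.6° here. β=79.9, B=123.3. 29·79.9/123.3 = 18.7924 → s = 61.7924

61.7924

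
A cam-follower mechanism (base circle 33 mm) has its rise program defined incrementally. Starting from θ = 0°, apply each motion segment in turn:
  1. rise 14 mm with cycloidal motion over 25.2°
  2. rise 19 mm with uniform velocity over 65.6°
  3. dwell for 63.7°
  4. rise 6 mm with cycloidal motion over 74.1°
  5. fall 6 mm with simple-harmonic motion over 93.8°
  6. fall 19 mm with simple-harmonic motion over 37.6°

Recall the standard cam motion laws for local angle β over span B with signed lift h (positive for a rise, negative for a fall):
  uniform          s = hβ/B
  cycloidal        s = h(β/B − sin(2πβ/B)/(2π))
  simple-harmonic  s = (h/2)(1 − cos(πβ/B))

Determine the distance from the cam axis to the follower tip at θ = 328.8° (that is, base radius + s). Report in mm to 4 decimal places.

seg 1 [0°–25.2°] cycloidal, h=14: full span → s += 14 → s = 14.0000
seg 2 [25.2°–90.8°] uniform, h=19: full span → s += 19 → s = 33.0000
seg 3 [90.8°–154.5°] dwell: s stays 33.0000
seg 4 [154.5°–228.6°] cycloidal, h=6: full span → s += 6 → s = 39.0000
seg 5 [228.6°–322.4°] simple-harmonic, h=-6: full span → s += -6 → s = 33.0000
seg 6 [322.4°–360°] simple-harmonic, h=-19: θ=328.8° here. β=6.4, B=37.6. -19/2·(1 − cos(π·0.1702)) = -1.3262 → s = 31.6738
radial distance = base radius + s = 33 + 31.6738 = 64.6738

64.6738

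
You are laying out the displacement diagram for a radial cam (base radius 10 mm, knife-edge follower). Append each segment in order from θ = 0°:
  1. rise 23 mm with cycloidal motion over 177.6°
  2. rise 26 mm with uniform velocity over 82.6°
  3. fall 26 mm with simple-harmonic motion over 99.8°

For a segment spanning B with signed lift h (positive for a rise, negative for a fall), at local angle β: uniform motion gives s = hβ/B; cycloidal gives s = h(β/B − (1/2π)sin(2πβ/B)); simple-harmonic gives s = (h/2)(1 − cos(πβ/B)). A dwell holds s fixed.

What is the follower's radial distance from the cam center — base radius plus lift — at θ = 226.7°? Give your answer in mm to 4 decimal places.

seg 1 [0°–177.6°] cycloidal, h=23: full span → s += 23 → s = 23.0000
seg 2 [177.6°–260.2°] uniform, h=26: θ=226.7° here. β=49.1, B=82.6. 26·49.1/82.6 = 15.4552 → s = 38.4552
radial distance = base radius + s = 10 + 38.4552 = 48.4552

48.4552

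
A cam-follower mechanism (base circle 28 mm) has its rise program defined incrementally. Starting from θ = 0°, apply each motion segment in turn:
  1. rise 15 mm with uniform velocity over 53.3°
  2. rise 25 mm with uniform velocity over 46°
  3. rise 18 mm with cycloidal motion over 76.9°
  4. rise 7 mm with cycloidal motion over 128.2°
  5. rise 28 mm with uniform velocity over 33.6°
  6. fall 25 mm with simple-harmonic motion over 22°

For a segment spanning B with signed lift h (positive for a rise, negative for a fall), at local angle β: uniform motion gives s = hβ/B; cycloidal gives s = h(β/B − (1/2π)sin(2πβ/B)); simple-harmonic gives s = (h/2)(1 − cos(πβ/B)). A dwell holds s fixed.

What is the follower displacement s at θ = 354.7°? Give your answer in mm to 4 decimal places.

seg 1 [0°–53.3°] uniform, h=15: full span → s += 15 → s = 15.0000
seg 2 [53.3°–99.3°] uniform, h=25: full span → s += 25 → s = 40.0000
seg 3 [99.3°–176.2°] cycloidal, h=18: full span → s += 18 → s = 58.0000
seg 4 [176.2°–304.4°] cycloidal, h=7: full span → s += 7 → s = 65.0000
seg 5 [304.4°–338°] uniform, h=28: full span → s += 28 → s = 93.0000
seg 6 [338°–360°] simple-harmonic, h=-25: θ=354.7° here. β=16.7, B=22. -25/2·(1 − cos(π·0.7591)) = -21.5876 → s = 71.4124

71.4124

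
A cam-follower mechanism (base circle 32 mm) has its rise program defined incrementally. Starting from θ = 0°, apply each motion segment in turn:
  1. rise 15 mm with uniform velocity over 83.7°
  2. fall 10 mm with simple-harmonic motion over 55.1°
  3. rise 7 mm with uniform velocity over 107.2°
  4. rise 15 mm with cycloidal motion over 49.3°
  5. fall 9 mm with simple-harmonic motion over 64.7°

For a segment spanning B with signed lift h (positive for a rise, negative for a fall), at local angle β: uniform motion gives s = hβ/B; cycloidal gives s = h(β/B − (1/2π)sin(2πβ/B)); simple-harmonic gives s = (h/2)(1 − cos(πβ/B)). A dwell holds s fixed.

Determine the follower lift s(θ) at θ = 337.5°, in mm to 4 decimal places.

seg 1 [0°–83.7°] uniform, h=15: full span → s += 15 → s = 15.0000
seg 2 [83.7°–138.8°] simple-harmonic, h=-10: full span → s += -10 → s = 5.0000
seg 3 [138.8°–246°] uniform, h=7: full span → s += 7 → s = 12.0000
seg 4 [246°–295.3°] cycloidal, h=15: full span → s += 15 → s = 27.0000
seg 5 [295.3°–360°] simple-harmonic, h=-9: θ=337.5° here. β=42.2, B=64.7. -9/2·(1 − cos(π·0.6522)) = -6.5711 → s = 20.4289

20.4289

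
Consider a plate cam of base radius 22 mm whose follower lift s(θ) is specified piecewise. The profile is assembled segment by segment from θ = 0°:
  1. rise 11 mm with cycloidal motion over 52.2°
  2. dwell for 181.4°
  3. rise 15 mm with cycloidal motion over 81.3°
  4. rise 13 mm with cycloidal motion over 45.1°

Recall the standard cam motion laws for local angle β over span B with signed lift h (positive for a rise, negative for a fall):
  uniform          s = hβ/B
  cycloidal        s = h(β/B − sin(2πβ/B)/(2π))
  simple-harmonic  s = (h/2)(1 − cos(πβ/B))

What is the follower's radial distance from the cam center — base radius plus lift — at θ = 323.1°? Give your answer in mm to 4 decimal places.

seg 1 [0°–52.2°] cycloidal, h=11: full span → s += 11 → s = 11.0000
seg 2 [52.2°–233.6°] dwell: s stays 11.0000
seg 3 [233.6°–314.9°] cycloidal, h=15: full span → s += 15 → s = 26.0000
seg 4 [314.9°–360°] cycloidal, h=13: θ=323.1° here. β=8.2, B=45.1. 13·(0.1818 − sin(2π·0.1818)/(2π)) = 0.4816 → s = 26.4816
radial distance = base radius + s = 22 + 26.4816 = 48.4816

48.4816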